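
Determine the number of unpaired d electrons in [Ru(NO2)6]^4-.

Ligand charges: each nitro (N-bound nitrite) is −1. With an overall charge of −4 the ruthenium centre must be in the +2 oxidation state.
Group 8 minus oxidation state 2 gives a d⁶ configuration.
The spin state decides the count: a 4d ion has a large Δₒ and is invariably low-spin.
An octahedral low-spin d⁶ ion is t₂g⁶e_g⁰, giving 0 unpaired electrons.

0 unpaired electrons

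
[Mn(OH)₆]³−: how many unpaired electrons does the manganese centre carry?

Each hydroxide is −1; balancing the −3 overall charge requires Mn(III).
Group 7 minus oxidation state 3 gives a d⁴ configuration.
The spin state decides the count: Hydroxide is a weak-field ligand for a first-row metal, so the complex is high-spin.
An octahedral high-spin d⁴ ion is t₂g³e_g¹, giving 4 unpaired electrons.

4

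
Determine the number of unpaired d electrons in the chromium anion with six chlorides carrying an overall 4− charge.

4

Each chloride is −1; balancing the −4 overall charge requires Cr(II).
Cr sits in group 6, so the d-electron count is 6 − 2 = 4.
The spin state decides the count: Chloride is a weak-field ligand for a first-row metal, so the complex is high-spin.
An octahedral high-spin d⁴ ion is t₂g³e_g¹, giving 4 unpaired electrons.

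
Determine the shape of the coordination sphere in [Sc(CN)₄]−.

tetrahedral

Ligand charges: each cyanide is −1. With an overall charge of −1 the scandium centre must be in the +3 oxidation state.
Scandium is a group-3 element; Sc(III) is therefore d⁰.
With 4 monodentate ligands the coordination number is 4.
A d⁰ ion has no crystal-field stabilisation preference between square planar and tetrahedral, so four ligands adopt the sterically favoured tetrahedral geometry.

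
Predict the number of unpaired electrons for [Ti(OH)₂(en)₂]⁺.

1

Each hydroxide is −1; ethylenediamine is neutral; balancing the +1 overall charge requires Ti(III).
Ti sits in group 4, so the d-electron count is 4 − 3 = 1.
Counting donor atoms: 2×hydroxide (monodentate) → 2 donors; 2×ethylenediamine (bidentate) → 4 donors. Coordination number = 6.
In an octahedral field the d¹ configuration is t₂g¹e_g⁰ (only one arrangement possible), giving 1 unpaired electron.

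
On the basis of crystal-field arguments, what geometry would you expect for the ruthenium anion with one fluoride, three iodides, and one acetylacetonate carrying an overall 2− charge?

octahedral

Ligand charges: each fluoride is −1; each iodide is −1; each acetylacetonate is −1. With an overall charge of −2 the ruthenium centre must be in the +3 oxidation state.
Group 8 minus oxidation state 3 gives a d⁵ configuration.
Counting donor atoms: 1×fluoride (monodentate) → 1 donor; 3×iodide (monodentate) → 3 donors; 1×acetylacetonate (bidentate) → 2 donors. Coordination number = 6.
Six donors around a single metal centre give an octahedral coordination sphere.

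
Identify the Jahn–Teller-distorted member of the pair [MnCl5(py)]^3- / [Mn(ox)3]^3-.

[MnCl5(py)]^3-: Each chloride is −1; pyridine is neutral; balancing the −3 overall charge requires Mn(II). Group 7 minus oxidation state 2 gives a d⁵ configuration. Chloride is a weak-field ligand for a first-row metal, so the complex is high-spin. The d⁵ configuration leaves the e_g set evenly filled (or empty) — no strong Jahn–Teller driving force.
[Mn(ox)3]^3-: Ligand charges: each oxalate is −2. With an overall charge of −3 the manganese centre must be in the +3 oxidation state. Mn sits in group 7, so the d-electron count is 7 − 3 = 4. Oxalate is a weak-field ligand for a first-row metal, so the complex is high-spin. The t₂g³e_g¹ (high-spin) configuration has an unevenly filled e_g set; the Jahn–Teller theorem predicts a tetragonal distortion (typically axial elongation) to lift the degeneracy.

[Mn(ox)3]^3-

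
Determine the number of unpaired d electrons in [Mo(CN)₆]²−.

Each cyanide is −1; balancing the −2 overall charge requires Mo(IV).
Mo sits in group 6, so the d-electron count is 6 − 4 = 2.
In an octahedral field the d² configuration is t₂g²e_g⁰ (only one arrangement possible), giving 2 unpaired electrons.

2 unpaired electrons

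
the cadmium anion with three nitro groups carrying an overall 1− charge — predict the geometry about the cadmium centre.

trigonal planar

Summing ligand charges against the −1 overall charge gives an oxidation state of +2 for cadmium.
Cd sits in group 12, so the d-electron count is 12 − 2 = 10.
With 3 monodentate ligands the coordination number is 3.
Three ligands around a d¹⁰ centre minimise repulsion in a trigonal-planar arrangement.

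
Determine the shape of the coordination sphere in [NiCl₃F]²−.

tetrahedral

Each chloride is −1; each fluoride is −1; balancing the −2 overall charge requires Ni(II).
Ni sits in group 10, so the d-electron count is 10 − 2 = 8.
Coordination number: 4.
Chloride and fluoride are weak-field ligands.
With weak-field ligands the CFSE gain from square planar is small, so a 3d d⁸ ion takes the sterically preferred tetrahedral geometry.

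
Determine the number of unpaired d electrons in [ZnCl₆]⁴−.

0

Ligand charges: each chloride is −1. With an overall charge of −4 the zinc centre must be in the +2 oxidation state.
Zinc is a group-12 element; Zn(II) is therefore d¹⁰.
In an octahedral field the d¹⁰ configuration is t₂g⁶e_g⁴, giving 0 unpaired electrons.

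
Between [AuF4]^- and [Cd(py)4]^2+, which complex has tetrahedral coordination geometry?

[Cd(py)4]^2+

For [AuF4]^-: Each fluoride is −1; balancing the −1 overall charge requires Au(III). Group 11 minus oxidation state 3 gives a d⁸ configuration. A 5d d⁸ ion has a large crystal-field splitting; square planar leaves the high-energy d_{x²−y²} orbital empty and maximises CFSE. → square planar.
For [Cd(py)4]^2+: Pyridine is neutral; balancing the +2 overall charge requires Cd(II). Cadmium is a group-12 element; Cd(II) is therefore d¹⁰. A d¹⁰ ion has no crystal-field stabilisation preference between square planar and tetrahedral, so four ligands adopt the sterically favoured tetrahedral geometry. → tetrahedral.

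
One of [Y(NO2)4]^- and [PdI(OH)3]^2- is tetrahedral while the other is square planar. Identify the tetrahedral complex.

[Y(NO2)4]^-

For [Y(NO2)4]^-: Summing ligand charges against the −1 overall charge gives an oxidation state of +3 for yttrium. Yttrium is a group-3 element; Y(III) is therefore d⁰. A d⁰ ion has no crystal-field stabilisation preference between square planar and tetrahedral, so four ligands adopt the sterically favoured tetrahedral geometry. → tetrahedral.
For [PdI(OH)3]^2-: Ligand charges: each iodide is −1; each hydroxide is −1. With an overall charge of −2 the palladium centre must be in the +2 oxidation state. Palladium is a group-10 element; Pd(II) is therefore d⁸. A 4d d⁸ ion has a large crystal-field splitting; square planar leaves the high-energy d_{x²−y²} orbital empty and maximises CFSE. → square planar.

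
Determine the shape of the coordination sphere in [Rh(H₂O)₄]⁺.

Water is neutral; balancing the +1 overall charge requires Rh(I).
Rhodium is a group-9 element; Rh(I) is therefore d⁸.
With 4 monodentate ligands the coordination number is 4.
A 4d d⁸ ion has a large crystal-field splitting; square planar leaves the high-energy d_{x²−y²} orbital empty and maximises CFSE.

square planar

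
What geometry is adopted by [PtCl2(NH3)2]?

square planar

Ligand charges: each chloride is −1; ammonia is neutral. With an overall charge of 0 the platinum centre must be in the +2 oxidation state.
Pt sits in group 10, so the d-electron count is 10 − 2 = 8.
With 4 monodentate ligands the coordination number is 4.
A 5d d⁸ ion has a large crystal-field splitting; square planar leaves the high-energy d_{x²−y²} orbital empty and maximises CFSE.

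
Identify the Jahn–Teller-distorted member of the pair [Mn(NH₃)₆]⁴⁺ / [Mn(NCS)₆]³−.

[Mn(NCS)₆]³−

[Mn(NH₃)₆]⁴⁺: Ammonia is neutral; balancing the +4 overall charge requires Mn(IV). Mn sits in group 7, so the d-electron count is 7 − 4 = 3. The d³ configuration leaves the e_g set evenly filled (or empty) — no strong Jahn–Teller driving force.
[Mn(NCS)₆]³−: Ligand charges: each isothiocyanate is −1. With an overall charge of −3 the manganese centre must be in the +3 oxidation state. Manganese is a group-7 element; Mn(III) is therefore d⁴. Isothiocyanate is a weak-field ligand for a first-row metal, so the complex is high-spin. The t₂g³e_g¹ (high-spin) configuration has an unevenly filled e_g set; the Jahn–Teller theorem predicts a tetragonal distortion (typically axial elongation) to lift the degeneracy.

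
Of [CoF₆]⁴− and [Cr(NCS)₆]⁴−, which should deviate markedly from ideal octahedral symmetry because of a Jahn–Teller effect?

[CoF₆]⁴−: Each fluoride is −1; balancing the −4 overall charge requires Co(II). Co sits in group 9, so the d-electron count is 9 − 2 = 7. Fluoride is a weak-field ligand for a first-row metal, so the complex is high-spin. The d⁷ configuration leaves the e_g set evenly filled (or empty) — no strong Jahn–Teller driving force.
[Cr(NCS)₆]⁴−: Summing ligand charges against the −4 overall charge gives an oxidation state of +2 for chromium. Chromium is a group-6 element; Cr(II) is therefore d⁴. Isothiocyanate is a weak-field ligand for a first-row metal, so the complex is high-spin. The t₂g³e_g¹ (high-spin) configuration has an unevenly filled e_g set; the Jahn–Teller theorem predicts a tetragonal distortion (typically axial elongation) to lift the degeneracy.

[Cr(NCS)₆]⁴−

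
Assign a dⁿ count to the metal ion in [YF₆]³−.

Summing ligand charges against the −3 overall charge gives an oxidation state of +3 for yttrium.
Yttrium is a group-3 element; Y(III) is therefore d⁰.

d⁰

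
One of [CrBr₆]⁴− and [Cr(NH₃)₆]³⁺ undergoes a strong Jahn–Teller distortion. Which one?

[CrBr₆]⁴−

[CrBr₆]⁴−: Summing ligand charges against the −4 overall charge gives an oxidation state of +2 for chromium. Chromium is a group-6 element; Cr(II) is therefore d⁴. Bromide is a weak-field ligand for a first-row metal, so the complex is high-spin. The t₂g³e_g¹ (high-spin) configuration has an unevenly filled e_g set; the Jahn–Teller theorem predicts a tetragonal distortion (typically axial elongation) to lift the degeneracy.
[Cr(NH₃)₆]³⁺: Ligand charges: ammonia is neutral. With an overall charge of +3 the chromium centre must be in the +3 oxidation state. Group 6 minus oxidation state 3 gives a d³ configuration. The d³ configuration leaves the e_g set evenly filled (or empty) — no strong Jahn–Teller driving force.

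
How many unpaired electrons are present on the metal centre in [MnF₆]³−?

Summing ligand charges against the −3 overall charge gives an oxidation state of +3 for manganese.
Manganese is a group-7 element; Mn(III) is therefore d⁴.
The spin state decides the count: Fluoride is a weak-field ligand for a first-row metal, so the complex is high-spin.
An octahedral high-spin d⁴ ion is t₂g³e_g¹, giving 4 unpaired electrons.

4 unpaired electrons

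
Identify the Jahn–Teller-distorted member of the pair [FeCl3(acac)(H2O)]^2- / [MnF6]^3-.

[MnF6]^3-

[FeCl3(acac)(H2O)]^2-: Ligand charges: each chloride is −1; each acetylacetonate is −1; water is neutral. With an overall charge of −2 the iron centre must be in the +2 oxidation state. Iron is a group-8 element; Fe(II) is therefore d⁶. Acetylacetonate and chloride are weak-field ligands for a first-row metal, so the complex is high-spin. The d⁶ configuration leaves the e_g set evenly filled (or empty) — no strong Jahn–Teller driving force.
[MnF6]^3-: Summing ligand charges against the −3 overall charge gives an oxidation state of +3 for manganese. Mn sits in group 7, so the d-electron count is 7 − 3 = 4. Fluoride is a weak-field ligand for a first-row metal, so the complex is high-spin. The t₂g³e_g¹ (high-spin) configuration has an unevenly filled e_g set; the Jahn–Teller theorem predicts a tetragonal distortion (typically axial elongation) to lift the degeneracy.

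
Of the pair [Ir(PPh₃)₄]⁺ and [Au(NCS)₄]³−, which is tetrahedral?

[Au(NCS)₄]³−

For [Ir(PPh₃)₄]⁺: Ligand charges: triphenylphosphine is neutral. With an overall charge of +1 the iridium centre must be in the +1 oxidation state. Group 9 minus oxidation state 1 gives a d⁸ configuration. A 5d d⁸ ion has a large crystal-field splitting; square planar leaves the high-energy d_{x²−y²} orbital empty and maximises CFSE. → square planar.
For [Au(NCS)₄]³−: Each isothiocyanate is −1; balancing the −3 overall charge requires Au(I). Au sits in group 11, so the d-electron count is 11 − 1 = 10. A d¹⁰ ion has no crystal-field stabilisation preference between square planar and tetrahedral, so four ligands adopt the sterically favoured tetrahedral geometry. → tetrahedral.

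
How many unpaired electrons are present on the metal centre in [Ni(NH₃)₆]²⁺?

Summing ligand charges against the +2 overall charge gives an oxidation state of +2 for nickel.
Ni sits in group 10, so the d-electron count is 10 − 2 = 8.
In an octahedral field the d⁸ configuration is t₂g⁶e_g² (only one arrangement possible), giving 2 unpaired electrons.

2 unpaired electrons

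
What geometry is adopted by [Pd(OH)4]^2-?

square planar

Ligand charges: each hydroxide is −1. With an overall charge of −2 the palladium centre must be in the +2 oxidation state.
Palladium is a group-10 element; Pd(II) is therefore d⁸.
Coordination number: 4.
A 4d d⁸ ion has a large crystal-field splitting; square planar leaves the high-energy d_{x²−y²} orbital empty and maximises CFSE.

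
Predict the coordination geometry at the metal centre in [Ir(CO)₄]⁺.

square planar

Summing ligand charges against the +1 overall charge gives an oxidation state of +1 for iridium.
Ir sits in group 9, so the d-electron count is 9 − 1 = 8.
Coordination number: 4.
A 5d d⁸ ion has a large crystal-field splitting; square planar leaves the high-energy d_{x²−y²} orbital empty and maximises CFSE.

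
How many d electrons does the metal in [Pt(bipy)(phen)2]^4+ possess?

Summing ligand charges against the +4 overall charge gives an oxidation state of +4 for platinum.
Group 10 minus oxidation state 4 gives a d⁶ configuration.

d⁶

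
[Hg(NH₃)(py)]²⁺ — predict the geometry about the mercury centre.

Summing ligand charges against the +2 overall charge gives an oxidation state of +2 for mercury.
Group 12 minus oxidation state 2 gives a d¹⁰ configuration.
With 2 monodentate ligands the coordination number is 2.
A d¹⁰ ion with only two ligands adopts a linear arrangement (sp hybridisation; no CFSE preference).

linear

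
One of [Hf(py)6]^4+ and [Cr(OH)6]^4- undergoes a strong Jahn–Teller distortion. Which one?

[Hf(py)6]^4+: Summing ligand charges against the +4 overall charge gives an oxidation state of +4 for hafnium. Group 4 minus oxidation state 4 gives a d⁰ configuration. The d⁰ configuration leaves the e_g set evenly filled (or empty) — no strong Jahn–Teller driving force.
[Cr(OH)6]^4-: Summing ligand charges against the −4 overall charge gives an oxidation state of +2 for chromium. Cr sits in group 6, so the d-electron count is 6 − 2 = 4. Hydroxide is a weak-field ligand for a first-row metal, so the complex is high-spin. The t₂g³e_g¹ (high-spin) configuration has an unevenly filled e_g set; the Jahn–Teller theorem predicts a tetragonal distortion (typically axial elongation) to lift the degeneracy.

[Cr(OH)6]^4-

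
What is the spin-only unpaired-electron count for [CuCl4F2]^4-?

1

Ligand charges: each chloride is −1; each fluoride is −1. With an overall charge of −4 the copper centre must be in the +2 oxidation state.
Cu sits in group 11, so the d-electron count is 11 − 2 = 9.
In an octahedral field the d⁹ configuration is t₂g⁶e_g³ (only one arrangement possible), giving 1 unpaired electron.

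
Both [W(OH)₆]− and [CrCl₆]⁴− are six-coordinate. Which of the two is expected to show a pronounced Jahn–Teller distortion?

[CrCl₆]⁴−

[W(OH)₆]−: Each hydroxide is −1; balancing the −1 overall charge requires W(V). Group 6 minus oxidation state 5 gives a d¹ configuration. The d¹ configuration leaves the e_g set evenly filled (or empty) — no strong Jahn–Teller driving force.
[CrCl₆]⁴−: Ligand charges: each chloride is −1. With an overall charge of −4 the chromium centre must be in the +2 oxidation state. Group 6 minus oxidation state 2 gives a d⁴ configuration. Chloride is a weak-field ligand for a first-row metal, so the complex is high-spin. The t₂g³e_g¹ (high-spin) configuration has an unevenly filled e_g set; the Jahn–Teller theorem predicts a tetragonal distortion (typically axial elongation) to lift the degeneracy.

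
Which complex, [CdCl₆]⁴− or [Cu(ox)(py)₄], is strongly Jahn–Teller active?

[Cu(ox)(py)₄]

[CdCl₆]⁴−: Each chloride is −1; balancing the −4 overall charge requires Cd(II). Cadmium is a group-12 element; Cd(II) is therefore d¹⁰. The d¹⁰ configuration leaves the e_g set evenly filled (or empty) — no strong Jahn–Teller driving force.
[Cu(ox)(py)₄]: Each oxalate is −2; pyridine is neutral; balancing the 0 overall charge requires Cu(II). Copper is a group-11 element; Cu(II) is therefore d⁹. The t₂g⁶e_g³ configuration has an unevenly filled e_g set; the Jahn–Teller theorem predicts a tetragonal distortion (typically axial elongation) to lift the degeneracy.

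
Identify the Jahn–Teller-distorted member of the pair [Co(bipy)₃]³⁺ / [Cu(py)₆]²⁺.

[Co(bipy)₃]³⁺: Ligand charges: 2,2′-bipyridine is neutral. With an overall charge of +3 the cobalt centre must be in the +3 oxidation state. Co sits in group 9, so the d-electron count is 9 − 3 = 6. Co(III) has an exceptionally large octahedral splitting and is low-spin with essentially every ligand except fluoride. The d⁶ configuration leaves the e_g set evenly filled (or empty) — no strong Jahn–Teller driving force.
[Cu(py)₆]²⁺: Summing ligand charges against the +2 overall charge gives an oxidation state of +2 for copper. Cu sits in group 11, so the d-electron count is 11 − 2 = 9. The t₂g⁶e_g³ configuration has an unevenly filled e_g set; the Jahn–Teller theorem predicts a tetragonal distortion (typically axial elongation) to lift the degeneracy.

[Cu(py)₆]²⁺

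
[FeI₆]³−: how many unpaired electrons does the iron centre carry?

Summing ligand charges against the −3 overall charge gives an oxidation state of +3 for iron.
Fe sits in group 8, so the d-electron count is 8 − 3 = 5.
The spin state decides the count: Iodide is a weak-field ligand for a first-row metal, so the complex is high-spin.
An octahedral high-spin d⁵ ion is t₂g³e_g², giving 5 unpaired electrons.

5 unpaired electrons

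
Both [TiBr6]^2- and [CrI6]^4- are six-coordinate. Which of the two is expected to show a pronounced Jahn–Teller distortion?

[TiBr6]^2-: Summing ligand charges against the −2 overall charge gives an oxidation state of +4 for titanium. Ti sits in group 4, so the d-electron count is 4 − 4 = 0. The d⁰ configuration leaves the e_g set evenly filled (or empty) — no strong Jahn–Teller driving force.
[CrI6]^4-: Each iodide is −1; balancing the −4 overall charge requires Cr(II). Cr sits in group 6, so the d-electron count is 6 − 2 = 4. Iodide is a weak-field ligand for a first-row metal, so the complex is high-spin. The t₂g³e_g¹ (high-spin) configuration has an unevenly filled e_g set; the Jahn–Teller theorem predicts a tetragonal distortion (typically axial elongation) to lift the degeneracy.

[CrI6]^4-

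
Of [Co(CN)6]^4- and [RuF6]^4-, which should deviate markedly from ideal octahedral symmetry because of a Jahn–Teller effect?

[Co(CN)6]^4-: Each cyanide is −1; balancing the −4 overall charge requires Co(II). Group 9 minus oxidation state 2 gives a d⁷ configuration. Cyanide is a strong-field ligand (high in the spectrochemical series) for a first-row metal, so the complex is low-spin. The t₂g⁶e_g¹ (low-spin) configuration has an unevenly filled e_g set; the Jahn–Teller theorem predicts a tetragonal distortion (typically axial elongation) to lift the degeneracy.
[RuF6]^4-: Ligand charges: each fluoride is −1. With an overall charge of −4 the ruthenium centre must be in the +2 oxidation state. Group 8 minus oxidation state 2 gives a d⁶ configuration. A 4d ion has a large Δₒ and is invariably low-spin. The d⁶ configuration leaves the e_g set evenly filled (or empty) — no strong Jahn–Teller driving force.

[Co(CN)6]^4-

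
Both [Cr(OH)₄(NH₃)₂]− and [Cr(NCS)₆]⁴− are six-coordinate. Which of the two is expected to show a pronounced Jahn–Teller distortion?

[Cr(OH)₄(NH₃)₂]−: Ligand charges: each hydroxide is −1; ammonia is neutral. With an overall charge of −1 the chromium centre must be in the +3 oxidation state. Cr sits in group 6, so the d-electron count is 6 − 3 = 3. The d³ configuration leaves the e_g set evenly filled (or empty) — no strong Jahn–Teller driving force.
[Cr(NCS)₆]⁴−: Summing ligand charges against the −4 overall charge gives an oxidation state of +2 for chromium. Group 6 minus oxidation state 2 gives a d⁴ configuration. Isothiocyanate is a weak-field ligand for a first-row metal, so the complex is high-spin. The t₂g³e_g¹ (high-spin) configuration has an unevenly filled e_g set; the Jahn–Teller theorem predicts a tetragonal distortion (typically axial elongation) to lift the degeneracy.

[Cr(NCS)₆]⁴−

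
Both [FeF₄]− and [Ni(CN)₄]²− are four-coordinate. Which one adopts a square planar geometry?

[Ni(CN)₄]²−

For [FeF₄]−: Summing ligand charges against the −1 overall charge gives an oxidation state of +3 for iron. Fe sits in group 8, so the d-electron count is 8 − 3 = 5. A high-spin d⁵ ion has zero CFSE in either geometry, so four ligands adopt the sterically favoured tetrahedral geometry. → tetrahedral.
For [Ni(CN)₄]²−: Each cyanide is −1; balancing the −2 overall charge requires Ni(II). Group 10 minus oxidation state 2 gives a d⁸ configuration. Cyanide is a strong-field ligand (high in the spectrochemical series). A 3d d⁸ ion with strong-field ligands gains enough CFSE to favour square planar over tetrahedral. → square planar.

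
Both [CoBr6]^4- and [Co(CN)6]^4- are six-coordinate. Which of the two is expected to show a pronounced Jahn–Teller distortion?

[CoBr6]^4-: Summing ligand charges against the −4 overall charge gives an oxidation state of +2 for cobalt. Cobalt is a group-9 element; Co(II) is therefore d⁷. Bromide is a weak-field ligand for a first-row metal, so the complex is high-spin. The d⁷ configuration leaves the e_g set evenly filled (or empty) — no strong Jahn–Teller driving force.
[Co(CN)6]^4-: Summing ligand charges against the −4 overall charge gives an oxidation state of +2 for cobalt. Group 9 minus oxidation state 2 gives a d⁷ configuration. Cyanide is a strong-field ligand (high in the spectrochemical series) for a first-row metal, so the complex is low-spin. The t₂g⁶e_g¹ (low-spin) configuration has an unevenly filled e_g set; the Jahn–Teller theorem predicts a tetragonal distortion (typically axial elongation) to lift the degeneracy.

[Co(CN)6]^4-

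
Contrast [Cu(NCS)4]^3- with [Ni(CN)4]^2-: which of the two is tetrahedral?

For [Cu(NCS)4]^3-: Each isothiocyanate is −1; balancing the −3 overall charge requires Cu(I). Group 11 minus oxidation state 1 gives a d¹⁰ configuration. A d¹⁰ ion has no crystal-field stabilisation preference between square planar and tetrahedral, so four ligands adopt the sterically favoured tetrahedral geometry. → tetrahedral.
For [Ni(CN)4]^2-: Each cyanide is −1; balancing the −2 overall charge requires Ni(II). Nickel is a group-10 element; Ni(II) is therefore d⁸. Cyanide is a strong-field ligand (high in the spectrochemical series). A 3d d⁸ ion with strong-field ligands gains enough CFSE to favour square planar over tetrahedral. → square planar.

[Cu(NCS)4]^3-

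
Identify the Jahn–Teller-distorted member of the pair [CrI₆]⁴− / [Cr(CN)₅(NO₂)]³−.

[CrI₆]⁴−

[CrI₆]⁴−: Ligand charges: each iodide is −1. With an overall charge of −4 the chromium centre must be in the +2 oxidation state. Group 6 minus oxidation state 2 gives a d⁴ configuration. Iodide is a weak-field ligand for a first-row metal, so the complex is high-spin. The t₂g³e_g¹ (high-spin) configuration has an unevenly filled e_g set; the Jahn–Teller theorem predicts a tetragonal distortion (typically axial elongation) to lift the degeneracy.
[Cr(CN)₅(NO₂)]³−: Ligand charges: each cyanide is −1; each nitro (N-bound nitrite) is −1. With an overall charge of −3 the chromium centre must be in the +3 oxidation state. Cr sits in group 6, so the d-electron count is 6 − 3 = 3. The d³ configuration leaves the e_g set evenly filled (or empty) — no strong Jahn–Teller driving force.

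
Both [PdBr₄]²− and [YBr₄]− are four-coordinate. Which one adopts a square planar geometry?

[PdBr₄]²−

For [PdBr₄]²−: Each bromide is −1; balancing the −2 overall charge requires Pd(II). Pd sits in group 10, so the d-electron count is 10 − 2 = 8. A 4d d⁸ ion has a large crystal-field splitting; square planar leaves the high-energy d_{x²−y²} orbital empty and maximises CFSE. → square planar.
For [YBr₄]−: Ligand charges: each bromide is −1. With an overall charge of −1 the yttrium centre must be in the +3 oxidation state. Group 3 minus oxidation state 3 gives a d⁰ configuration. A d⁰ ion has no crystal-field stabilisation preference between square planar and tetrahedral, so four ligands adopt the sterically favoured tetrahedral geometry. → tetrahedral.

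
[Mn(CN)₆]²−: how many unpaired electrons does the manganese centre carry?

Summing ligand charges against the −2 overall charge gives an oxidation state of +4 for manganese.
Manganese is a group-7 element; Mn(IV) is therefore d³.
In an octahedral field the d³ configuration is t₂g³e_g⁰ (only one arrangement possible), giving 3 unpaired electrons.

3 unpaired electrons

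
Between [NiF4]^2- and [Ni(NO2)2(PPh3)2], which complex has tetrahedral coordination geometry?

[NiF4]^2-

For [NiF4]^2-: Each fluoride is −1; balancing the −2 overall charge requires Ni(II). Nickel is a group-10 element; Ni(II) is therefore d⁸. Fluoride is a weak-field ligand. With weak-field ligands the CFSE gain from square planar is small, so a 3d d⁸ ion takes the sterically preferred tetrahedral geometry. → tetrahedral.
For [Ni(NO2)2(PPh3)2]: Ligand charges: each nitro (N-bound nitrite) is −1; triphenylphosphine is neutral. With an overall charge of 0 the nickel centre must be in the +2 oxidation state. Group 10 minus oxidation state 2 gives a d⁸ configuration. Nitro (N-bound nitrite) and triphenylphosphine are strong-field ligands (high in the spectrochemical series). A 3d d⁸ ion with strong-field ligands gains enough CFSE to favour square planar over tetrahedral. → square planar.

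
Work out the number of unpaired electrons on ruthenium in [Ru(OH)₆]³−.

Summing ligand charges against the −3 overall charge gives an oxidation state of +3 for ruthenium.
Ruthenium is a group-8 element; Ru(III) is therefore d⁵.
The spin state decides the count: a 4d ion has a large Δₒ and is invariably low-spin.
An octahedral low-spin d⁵ ion is t₂g⁵e_g⁰, giving 1 unpaired electron.

1 unpaired electron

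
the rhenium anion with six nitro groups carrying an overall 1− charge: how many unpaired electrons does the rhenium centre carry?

2 unpaired electrons

Summing ligand charges against the −1 overall charge gives an oxidation state of +5 for rhenium.
Rhenium is a group-7 element; Re(V) is therefore d².
In an octahedral field the d² configuration is t₂g²e_g⁰ (only one arrangement possible), giving 2 unpaired electrons.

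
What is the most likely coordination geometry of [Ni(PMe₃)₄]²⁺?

Summing ligand charges against the +2 overall charge gives an oxidation state of +2 for nickel.
Ni sits in group 10, so the d-electron count is 10 − 2 = 8.
With 4 monodentate ligands the coordination number is 4.
Trimethylphosphine is a strong-field ligand (high in the spectrochemical series).
A 3d d⁸ ion with strong-field ligands gains enough CFSE to favour square planar over tetrahedral.

square planar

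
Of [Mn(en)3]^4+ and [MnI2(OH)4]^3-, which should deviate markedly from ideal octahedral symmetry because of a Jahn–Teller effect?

[MnI2(OH)4]^3-

[Mn(en)3]^4+: Summing ligand charges against the +4 overall charge gives an oxidation state of +4 for manganese. Manganese is a group-7 element; Mn(IV) is therefore d³. The d³ configuration leaves the e_g set evenly filled (or empty) — no strong Jahn–Teller driving force.
[MnI2(OH)4]^3-: Each iodide is −1; each hydroxide is −1; balancing the −3 overall charge requires Mn(III). Manganese is a group-7 element; Mn(III) is therefore d⁴. Hydroxide and iodide are weak-field ligands for a first-row metal, so the complex is high-spin. The t₂g³e_g¹ (high-spin) configuration has an unevenly filled e_g set; the Jahn–Teller theorem predicts a tetragonal distortion (typically axial elongation) to lift the degeneracy.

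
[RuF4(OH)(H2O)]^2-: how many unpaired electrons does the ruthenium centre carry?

Summing ligand charges against the −2 overall charge gives an oxidation state of +3 for ruthenium.
Ruthenium is a group-8 element; Ru(III) is therefore d⁵.
The spin state decides the count: a 4d ion has a large Δₒ and is invariably low-spin.
An octahedral low-spin d⁵ ion is t₂g⁵e_g⁰, giving 1 unpaired electron.

1 unpaired electron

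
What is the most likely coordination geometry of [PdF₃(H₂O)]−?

Each fluoride is −1; water is neutral; balancing the −1 overall charge requires Pd(II).
Palladium is a group-10 element; Pd(II) is therefore d⁸.
Coordination number: 4.
A 4d d⁸ ion has a large crystal-field splitting; square planar leaves the high-energy d_{x²−y²} orbital empty and maximises CFSE.

square planar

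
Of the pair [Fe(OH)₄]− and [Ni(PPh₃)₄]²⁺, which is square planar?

[Ni(PPh₃)₄]²⁺

For [Fe(OH)₄]−: Summing ligand charges against the −1 overall charge gives an oxidation state of +3 for iron. Iron is a group-8 element; Fe(III) is therefore d⁵. A high-spin d⁵ ion has zero CFSE in either geometry, so four ligands adopt the sterically favoured tetrahedral geometry. → tetrahedral.
For [Ni(PPh₃)₄]²⁺: Triphenylphosphine is neutral; balancing the +2 overall charge requires Ni(II). Nickel is a group-10 element; Ni(II) is therefore d⁸. Triphenylphosphine is a strong-field ligand (high in the spectrochemical series). A 3d d⁸ ion with strong-field ligands gains enough CFSE to favour square planar over tetrahedral. → square planar.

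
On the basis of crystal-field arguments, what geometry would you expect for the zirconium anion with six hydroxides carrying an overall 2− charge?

Each hydroxide is −1; balancing the −2 overall charge requires Zr(IV).
Group 4 minus oxidation state 4 gives a d⁰ configuration.
With 6 monodentate ligands the coordination number is 6.
Six donors around a single metal centre give an octahedral coordination sphere.

octahedral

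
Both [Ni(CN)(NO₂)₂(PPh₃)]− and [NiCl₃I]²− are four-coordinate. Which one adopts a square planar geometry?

[Ni(CN)(NO₂)₂(PPh₃)]−

For [Ni(CN)(NO₂)₂(PPh₃)]−: Each cyanide is −1; each nitro (N-bound nitrite) is −1; triphenylphosphine is neutral; balancing the −1 overall charge requires Ni(II). Group 10 minus oxidation state 2 gives a d⁸ configuration. Cyanide, nitro (N-bound nitrite), and triphenylphosphine are strong-field ligands (high in the spectrochemical series). A 3d d⁸ ion with strong-field ligands gains enough CFSE to favour square planar over tetrahedral. → square planar.
For [NiCl₃I]²−: Each chloride is −1; each iodide is −1; balancing the −2 overall charge requires Ni(II). Group 10 minus oxidation state 2 gives a d⁸ configuration. Chloride and iodide are weak-field ligands. With weak-field ligands the CFSE gain from square planar is small, so a 3d d⁸ ion takes the sterically preferred tetrahedral geometry. → tetrahedral.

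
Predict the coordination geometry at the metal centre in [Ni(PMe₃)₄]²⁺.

square planar

Summing ligand charges against the +2 overall charge gives an oxidation state of +2 for nickel.
Ni sits in group 10, so the d-electron count is 10 − 2 = 8.
Coordination number: 4.
Trimethylphosphine is a strong-field ligand (high in the spectrochemical series).
A 3d d⁸ ion with strong-field ligands gains enough CFSE to favour square planar over tetrahedral.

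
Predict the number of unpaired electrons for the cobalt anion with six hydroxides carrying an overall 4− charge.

3

Ligand charges: each hydroxide is −1. With an overall charge of −4 the cobalt centre must be in the +2 oxidation state.
Cobalt is a group-9 element; Co(II) is therefore d⁷.
The spin state decides the count: Hydroxide is a weak-field ligand for a first-row metal, so the complex is high-spin.
An octahedral high-spin d⁷ ion is t₂g⁵e_g², giving 3 unpaired electrons.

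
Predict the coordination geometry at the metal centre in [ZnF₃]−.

Each fluoride is −1; balancing the −1 overall charge requires Zn(II).
Zn sits in group 12, so the d-electron count is 12 − 2 = 10.
With 3 monodentate ligands the coordination number is 3.
Three ligands around a d¹⁰ centre minimise repulsion in a trigonal-planar arrangement.

trigonal planar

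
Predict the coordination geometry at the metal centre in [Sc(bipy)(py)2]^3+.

Ligand charges: 2,2′-bipyridine is neutral; pyridine is neutral. With an overall charge of +3 the scandium centre must be in the +3 oxidation state.
Scandium is a group-3 element; Sc(III) is therefore d⁰.
Counting donor atoms: 1×2,2′-bipyridine (bidentate) → 2 donors; 2×pyridine (monodentate) → 2 donors. Coordination number = 4.
A d⁰ ion has no crystal-field stabilisation preference between square planar and tetrahedral, so four ligands adopt the sterically favoured tetrahedral geometry.

tetrahedral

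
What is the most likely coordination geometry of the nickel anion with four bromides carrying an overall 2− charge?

tetrahedral

Summing ligand charges against the −2 overall charge gives an oxidation state of +2 for nickel.
Group 10 minus oxidation state 2 gives a d⁸ configuration.
With 4 monodentate ligands the coordination number is 4.
Bromide is a weak-field ligand.
With weak-field ligands the CFSE gain from square planar is small, so a 3d d⁸ ion takes the sterically preferred tetrahedral geometry.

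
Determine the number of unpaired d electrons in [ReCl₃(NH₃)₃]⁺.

Ligand charges: each chloride is −1; ammonia is neutral. With an overall charge of +1 the rhenium centre must be in the +4 oxidation state.
Re sits in group 7, so the d-electron count is 7 − 4 = 3.
In an octahedral field the d³ configuration is t₂g³e_g⁰ (only one arrangement possible), giving 3 unpaired electrons.

3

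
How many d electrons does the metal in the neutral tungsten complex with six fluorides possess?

d⁰

Each fluoride is −1; balancing the 0 overall charge requires W(VI).
Tungsten is a group-6 element; W(VI) is therefore d⁰.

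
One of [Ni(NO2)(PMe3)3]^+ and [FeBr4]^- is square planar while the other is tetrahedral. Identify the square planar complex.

For [Ni(NO2)(PMe3)3]^+: Summing ligand charges against the +1 overall charge gives an oxidation state of +2 for nickel. Ni sits in group 10, so the d-electron count is 10 − 2 = 8. Nitro (N-bound nitrite) and trimethylphosphine are strong-field ligands (high in the spectrochemical series). A 3d d⁸ ion with strong-field ligands gains enough CFSE to favour square planar over tetrahedral. → square planar.
For [FeBr4]^-: Ligand charges: each bromide is −1. With an overall charge of −1 the iron centre must be in the +3 oxidation state. Fe sits in group 8, so the d-electron count is 8 − 3 = 5. A high-spin d⁵ ion has zero CFSE in either geometry, so four ligands adopt the sterically favoured tetrahedral geometry. → tetrahedral.

[Ni(NO2)(PMe3)3]^+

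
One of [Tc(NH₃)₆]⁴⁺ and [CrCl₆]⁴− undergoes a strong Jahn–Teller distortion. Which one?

[Tc(NH₃)₆]⁴⁺: Summing ligand charges against the +4 overall charge gives an oxidation state of +4 for technetium. Tc sits in group 7, so the d-electron count is 7 − 4 = 3. The d³ configuration leaves the e_g set evenly filled (or empty) — no strong Jahn–Teller driving force.
[CrCl₆]⁴−: Each chloride is −1; balancing the −4 overall charge requires Cr(II). Chromium is a group-6 element; Cr(II) is therefore d⁴. Chloride is a weak-field ligand for a first-row metal, so the complex is high-spin. The t₂g³e_g¹ (high-spin) configuration has an unevenly filled e_g set; the Jahn–Teller theorem predicts a tetragonal distortion (typically axial elongation) to lift the degeneracy.

[CrCl₆]⁴−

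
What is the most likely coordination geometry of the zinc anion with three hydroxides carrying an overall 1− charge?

trigonal planar

Each hydroxide is −1; balancing the −1 overall charge requires Zn(II).
Zn sits in group 12, so the d-electron count is 12 − 2 = 10.
Coordination number: 3.
Three ligands around a d¹⁰ centre minimise repulsion in a trigonal-planar arrangement.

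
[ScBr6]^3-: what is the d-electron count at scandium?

d0

Ligand charges: each bromide is −1. With an overall charge of −3 the scandium centre must be in the +3 oxidation state.
Scandium is a group-3 element; Sc(III) is therefore d⁰.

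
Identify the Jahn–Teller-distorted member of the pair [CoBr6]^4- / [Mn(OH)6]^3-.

[Mn(OH)6]^3-

[CoBr6]^4-: Ligand charges: each bromide is −1. With an overall charge of −4 the cobalt centre must be in the +2 oxidation state. Co sits in group 9, so the d-electron count is 9 − 2 = 7. Bromide is a weak-field ligand for a first-row metal, so the complex is high-spin. The d⁷ configuration leaves the e_g set evenly filled (or empty) — no strong Jahn–Teller driving force.
[Mn(OH)6]^3-: Summing ligand charges against the −3 overall charge gives an oxidation state of +3 for manganese. Manganese is a group-7 element; Mn(III) is therefore d⁴. Hydroxide is a weak-field ligand for a first-row metal, so the complex is high-spin. The t₂g³e_g¹ (high-spin) configuration has an unevenly filled e_g set; the Jahn–Teller theorem predicts a tetragonal distortion (typically axial elongation) to lift the degeneracy.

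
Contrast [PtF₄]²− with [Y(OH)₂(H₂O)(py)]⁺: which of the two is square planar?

[PtF₄]²−

For [PtF₄]²−: Ligand charges: each fluoride is −1. With an overall charge of −2 the platinum centre must be in the +2 oxidation state. Platinum is a group-10 element; Pt(II) is therefore d⁸. A 5d d⁸ ion has a large crystal-field splitting; square planar leaves the high-energy d_{x²−y²} orbital empty and maximises CFSE. → square planar.
For [Y(OH)₂(H₂O)(py)]⁺: Each hydroxide is −1; water is neutral; pyridine is neutral; balancing the +1 overall charge requires Y(III). Group 3 minus oxidation state 3 gives a d⁰ configuration. A d⁰ ion has no crystal-field stabilisation preference between square planar and tetrahedral, so four ligands adopt the sterically favoured tetrahedral geometry. → tetrahedral.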